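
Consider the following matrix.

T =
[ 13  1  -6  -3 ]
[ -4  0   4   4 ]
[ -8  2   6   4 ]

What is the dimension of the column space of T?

Row reduce to echelon form.
R2 ← R2 + (4/13)·R1: [0, 4/13, 28/13, 40/13]
R3 ← R3 + (8/13)·R1: [0, 34/13, 30/13, 28/13]
R3 ← R3 − (17/2)·R2: [0, 0, -16, -24]
Echelon form has 3 nonzero rows, so rank(T) = 3.
The column space has dimension equal to the rank: 3.

3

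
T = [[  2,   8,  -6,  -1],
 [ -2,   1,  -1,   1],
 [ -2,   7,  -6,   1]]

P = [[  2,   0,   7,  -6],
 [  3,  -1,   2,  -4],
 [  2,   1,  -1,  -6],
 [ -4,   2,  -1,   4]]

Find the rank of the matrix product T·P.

First compute TP:
[[ 20, -16,  37, -12],
 [ -7,   0, -12,  18],
 [  1, -11,   5,  24]]
Now row reduce the product.
R2 ← R2 + (7/20)·R1: [0, -28/5, 19/20, 69/5]
R3 ← R3 − (1/20)·R1: [0, -51/5, 63/20, 123/5]
R3 ← R3 − (51/28)·R2: [0, 0, 159/112, -15/28]
3 nonzero rows, so rank(TP) = 3.

3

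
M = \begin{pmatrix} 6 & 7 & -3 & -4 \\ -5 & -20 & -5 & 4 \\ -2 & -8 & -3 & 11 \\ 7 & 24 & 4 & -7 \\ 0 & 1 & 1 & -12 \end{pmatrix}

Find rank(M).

4

Row reduce to echelon form.
R2 ← R2 + (5/6)·R1: [0, -85/6, -15/2, 2/3]
R3 ← R3 + (1/3)·R1: [0, -17/3, -4, 29/3]
R4 ← R4 − (7/6)·R1: [0, 95/6, 15/2, -7/3]
R3 ← R3 − (2/5)·R2: [0, 0, -1, 47/5]
R4 ← R4 + (19/17)·R2: [0, 0, -15/17, -27/17]
R5 ← R5 + (6/85)·R2: [0, 0, 8/17, -1016/85]
R4 ← R4 − (15/17)·R3: [0, 0, 0, -168/17]
R5 ← R5 + (8/17)·R3: [0, 0, 0, -128/17]
R5 ← R5 − (16/21)·R4: [0, 0, 0, 0]
Echelon form has 4 nonzero rows, so rank(M) = 4.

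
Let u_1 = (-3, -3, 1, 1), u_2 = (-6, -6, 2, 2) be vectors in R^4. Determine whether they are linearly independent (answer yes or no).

Form the matrix with these vectors as rows and row reduce.
R2 ← R2 − (2)·R1: [0, 0, 0, 0]
1 nonzero row, so the 2 vectors span a space of dimension 1.
Since 1 < 2, the vectors are linearly dependent.

no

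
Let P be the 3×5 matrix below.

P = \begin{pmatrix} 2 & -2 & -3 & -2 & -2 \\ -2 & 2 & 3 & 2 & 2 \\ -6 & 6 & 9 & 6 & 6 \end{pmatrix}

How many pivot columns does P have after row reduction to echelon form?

Row reduce to echelon form.
R2 ← R2 + R1: [0, 0, 0, 0, 0]
R3 ← R3 + (3)·R1: [0, 0, 0, 0, 0]
Echelon form has 1 nonzero row, so rank(P) = 1.
Each nonzero row contributes one pivot column: 1 pivot columns.

1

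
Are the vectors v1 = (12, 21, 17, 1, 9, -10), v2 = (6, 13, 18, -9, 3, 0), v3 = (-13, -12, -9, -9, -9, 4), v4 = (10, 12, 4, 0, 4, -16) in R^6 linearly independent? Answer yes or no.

Form the matrix with these vectors as rows and row reduce.
R2 ← R2 − (1/2)·R1: [0, 5/2, 19/2, -19/2, -3/2, 5]
R3 ← R3 + (13/12)·R1: [0, 43/4, 113/12, -95/12, 3/4, -41/6]
R4 ← R4 − (5/6)·R1: [0, -11/2, -61/6, -5/6, -7/2, -23/3]
R3 ← R3 − (43/10)·R2: [0, 0, -943/30, 494/15, 36/5, -85/3]
R4 ← R4 + (11/5)·R2: [0, 0, 161/15, -326/15, -34/5, 10/3]
R4 ← R4 + (14/41)·R3: [0, 0, 0, -430/41, -178/41, -260/41]
4 nonzero rows, so the 4 vectors span a space of dimension 4.
Since 4 = 4, the vectors are linearly independent.

yes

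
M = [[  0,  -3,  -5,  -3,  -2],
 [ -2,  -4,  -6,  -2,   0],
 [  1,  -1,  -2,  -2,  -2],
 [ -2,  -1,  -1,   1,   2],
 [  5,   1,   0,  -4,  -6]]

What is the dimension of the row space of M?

Row reduce to echelon form.
Swap R1 ↔ R2
R3 ← R3 + (1/2)·R1: [0, -3, -5, -3, -2]
R4 ← R4 − R1: [0, 3, 5, 3, 2]
R5 ← R5 + (5/2)·R1: [0, -9, -15, -9, -6]
R3 ← R3 − R2: [0, 0, 0, 0, 0]
R4 ← R4 + R2: [0, 0, 0, 0, 0]
R5 ← R5 − (3)·R2: [0, 0, 0, 0, 0]
Echelon form has 2 nonzero rows, so rank(M) = 2.
The row space has dimension equal to the rank: 2.

2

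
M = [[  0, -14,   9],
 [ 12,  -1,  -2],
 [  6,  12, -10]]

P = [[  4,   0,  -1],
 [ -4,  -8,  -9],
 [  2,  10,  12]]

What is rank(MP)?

2

First compute MP:
[[ 74, 202, 234],
 [ 48, -12, -27],
 [-44, -196, -234]]
Now row reduce the product.
R2 ← R2 − (24/37)·R1: [0, -5292/37, -6615/37]
R3 ← R3 + (22/37)·R1: [0, -2808/37, -3510/37]
R3 ← R3 − (26/49)·R2: [0, 0, 0]
2 nonzero rows, so rank(MP) = 2.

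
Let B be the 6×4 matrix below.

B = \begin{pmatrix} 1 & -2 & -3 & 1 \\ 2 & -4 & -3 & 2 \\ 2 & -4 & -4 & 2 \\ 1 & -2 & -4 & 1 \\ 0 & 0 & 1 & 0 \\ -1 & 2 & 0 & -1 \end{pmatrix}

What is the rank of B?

2

Row reduce to echelon form.
R2 ← R2 − (2)·R1: [0, 0, 3, 0]
R3 ← R3 − (2)·R1: [0, 0, 2, 0]
R4 ← R4 − R1: [0, 0, -1, 0]
R6 ← R6 + R1: [0, 0, -3, 0]
R3 ← R3 − (2/3)·R2: [0, 0, 0, 0]
R4 ← R4 + (1/3)·R2: [0, 0, 0, 0]
R5 ← R5 − (1/3)·R2: [0, 0, 0, 0]
R6 ← R6 + R2: [0, 0, 0, 0]
Echelon form has 2 nonzero rows, so rank(B) = 2.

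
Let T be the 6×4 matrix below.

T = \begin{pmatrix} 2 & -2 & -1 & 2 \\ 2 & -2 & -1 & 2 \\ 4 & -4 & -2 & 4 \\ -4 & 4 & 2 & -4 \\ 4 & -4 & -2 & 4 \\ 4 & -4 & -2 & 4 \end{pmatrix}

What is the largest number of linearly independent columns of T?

Row reduce to echelon form.
R2 ← R2 − R1: [0, 0, 0, 0]
R3 ← R3 − (2)·R1: [0, 0, 0, 0]
R4 ← R4 + (2)·R1: [0, 0, 0, 0]
R5 ← R5 − (2)·R1: [0, 0, 0, 0]
R6 ← R6 − (2)·R1: [0, 0, 0, 0]
Echelon form has 1 nonzero row, so rank(T) = 1.
The rank gives the maximum number of linearly independent columns: 1.

1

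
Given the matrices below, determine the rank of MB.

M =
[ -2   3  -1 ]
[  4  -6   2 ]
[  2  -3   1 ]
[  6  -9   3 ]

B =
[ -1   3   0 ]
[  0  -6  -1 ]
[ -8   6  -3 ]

First compute MB:
[[ 10, -30,   0],
 [-20,  60,   0],
 [-10,  30,   0],
 [-30,  90,   0]]
Now row reduce the product.
R2 ← R2 + (2)·R1: [0, 0, 0]
R3 ← R3 + R1: [0, 0, 0]
R4 ← R4 + (3)·R1: [0, 0, 0]
1 nonzero row, so rank(MB) = 1.

1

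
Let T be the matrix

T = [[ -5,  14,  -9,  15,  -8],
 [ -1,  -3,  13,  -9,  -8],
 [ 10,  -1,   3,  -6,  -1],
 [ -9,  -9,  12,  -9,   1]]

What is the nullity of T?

Row reduce to echelon form.
R2 ← R2 − (1/5)·R1: [0, -29/5, 74/5, -12, -32/5]
R3 ← R3 + (2)·R1: [0, 27, -15, 24, -17]
R4 ← R4 − (9/5)·R1: [0, -171/5, 141/5, -36, 77/5]
R3 ← R3 + (135/29)·R2: [0, 0, 1563/29, -924/29, -1357/29]
R4 ← R4 − (171/29)·R2: [0, 0, -1713/29, 1008/29, 1541/29]
R4 ← R4 + (571/521)·R3: [0, 0, 0, -84/521, 966/521]
4 nonzero rows, so rank(T) = 4.
T has 5 columns; by rank–nullity, nullity = 5 − 4 = 1.

1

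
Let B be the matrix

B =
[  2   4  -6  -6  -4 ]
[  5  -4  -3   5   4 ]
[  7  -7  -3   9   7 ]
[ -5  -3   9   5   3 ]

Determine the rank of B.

Row reduce to echelon form.
R2 ← R2 − (5/2)·R1: [0, -14, 12, 20, 14]
R3 ← R3 − (7/2)·R1: [0, -21, 18, 30, 21]
R4 ← R4 + (5/2)·R1: [0, 7, -6, -10, -7]
R3 ← R3 − (3/2)·R2: [0, 0, 0, 0, 0]
R4 ← R4 + (1/2)·R2: [0, 0, 0, 0, 0]
Echelon form has 2 nonzero rows, so rank(B) = 2.

2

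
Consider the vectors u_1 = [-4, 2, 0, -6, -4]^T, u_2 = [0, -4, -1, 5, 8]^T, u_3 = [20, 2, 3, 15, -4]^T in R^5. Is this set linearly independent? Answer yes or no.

no

Form the matrix with these vectors as rows and row reduce.
R3 ← R3 + (5)·R1: [0, 12, 3, -15, -24]
R3 ← R3 + (3)·R2: [0, 0, 0, 0, 0]
2 nonzero rows, so the 3 vectors span a space of dimension 2.
Since 2 < 3, the vectors are linearly dependent.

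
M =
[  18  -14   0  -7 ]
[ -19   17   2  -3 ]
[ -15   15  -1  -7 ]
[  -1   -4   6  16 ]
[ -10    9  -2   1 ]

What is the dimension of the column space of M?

4

Row reduce to echelon form.
R2 ← R2 + (19/18)·R1: [0, 20/9, 2, -187/18]
R3 ← R3 + (5/6)·R1: [0, 10/3, -1, -77/6]
R4 ← R4 + (1/18)·R1: [0, -43/9, 6, 281/18]
R5 ← R5 + (5/9)·R1: [0, 11/9, -2, -26/9]
R3 ← R3 − (3/2)·R2: [0, 0, -4, 11/4]
R4 ← R4 + (43/20)·R2: [0, 0, 103/10, -269/40]
R5 ← R5 − (11/20)·R2: [0, 0, -31/10, 113/40]
R4 ← R4 + (103/40)·R3: [0, 0, 0, 57/160]
R5 ← R5 − (31/40)·R3: [0, 0, 0, 111/160]
R5 ← R5 − (37/19)·R4: [0, 0, 0, 0]
Echelon form has 4 nonzero rows, so rank(M) = 4.
The column space has dimension equal to the rank: 4.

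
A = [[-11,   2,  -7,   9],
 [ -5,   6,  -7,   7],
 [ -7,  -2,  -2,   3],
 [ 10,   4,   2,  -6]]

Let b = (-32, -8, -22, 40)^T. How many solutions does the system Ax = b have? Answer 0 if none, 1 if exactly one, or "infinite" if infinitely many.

Row reduce the augmented matrix [A | b].
R2 ← R2 − (5/11)·R1: [0, 56/11, -42/11, 32/11, 72/11]
R3 ← R3 − (7/11)·R1: [0, -36/11, 27/11, -30/11, -18/11]
R4 ← R4 + (10/11)·R1: [0, 64/11, -48/11, 24/11, 120/11]
R3 ← R3 + (9/14)·R2: [0, 0, 0, -6/7, 18/7]
R4 ← R4 − (8/7)·R2: [0, 0, 0, -8/7, 24/7]
R4 ← R4 − (4/3)·R3: [0, 0, 0, 0, 0]
The echelon form has 3 nonzero rows, and every pivot lies in the first 4 columns, so rank(A) = rank([A|b]) = 3.
The system is consistent.
rank = 3 < 4 unknowns, so there are infinitely many solutions.

infinite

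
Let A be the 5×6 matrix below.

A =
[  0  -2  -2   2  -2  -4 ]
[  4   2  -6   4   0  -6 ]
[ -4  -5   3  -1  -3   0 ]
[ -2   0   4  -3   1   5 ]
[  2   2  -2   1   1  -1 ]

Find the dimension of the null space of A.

4

Row reduce to echelon form.
Swap R1 ↔ R2
R3 ← R3 + R1: [0, -3, -3, 3, -3, -6]
R4 ← R4 + (1/2)·R1: [0, 1, 1, -1, 1, 2]
R5 ← R5 − (1/2)·R1: [0, 1, 1, -1, 1, 2]
R3 ← R3 − (3/2)·R2: [0, 0, 0, 0, 0, 0]
R4 ← R4 + (1/2)·R2: [0, 0, 0, 0, 0, 0]
R5 ← R5 + (1/2)·R2: [0, 0, 0, 0, 0, 0]
2 nonzero rows, so rank(A) = 2.
A has 6 columns; by rank–nullity, nullity = 6 − 2 = 4.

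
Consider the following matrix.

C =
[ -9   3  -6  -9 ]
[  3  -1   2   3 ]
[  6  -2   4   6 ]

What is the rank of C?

Row reduce to echelon form.
R2 ← R2 + (1/3)·R1: [0, 0, 0, 0]
R3 ← R3 + (2/3)·R1: [0, 0, 0, 0]
Echelon form has 1 nonzero row, so rank(C) = 1.

1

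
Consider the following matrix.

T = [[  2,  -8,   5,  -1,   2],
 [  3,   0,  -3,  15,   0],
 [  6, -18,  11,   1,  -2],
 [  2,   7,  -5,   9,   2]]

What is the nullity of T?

1

Row reduce to echelon form.
R2 ← R2 − (3/2)·R1: [0, 12, -21/2, 33/2, -3]
R3 ← R3 − (3)·R1: [0, 6, -4, 4, -8]
R4 ← R4 − R1: [0, 15, -10, 10, 0]
R3 ← R3 − (1/2)·R2: [0, 0, 5/4, -17/4, -13/2]
R4 ← R4 − (5/4)·R2: [0, 0, 25/8, -85/8, 15/4]
R4 ← R4 − (5/2)·R3: [0, 0, 0, 0, 20]
4 nonzero rows, so rank(T) = 4.
T has 5 columns; by rank–nullity, nullity = 5 − 4 = 1.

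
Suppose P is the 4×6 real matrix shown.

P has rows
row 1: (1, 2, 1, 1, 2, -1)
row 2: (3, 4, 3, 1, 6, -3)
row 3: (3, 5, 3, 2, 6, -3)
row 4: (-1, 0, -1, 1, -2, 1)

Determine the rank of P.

Row reduce to echelon form.
R2 ← R2 − (3)·R1: [0, -2, 0, -2, 0, 0]
R3 ← R3 − (3)·R1: [0, -1, 0, -1, 0, 0]
R4 ← R4 + R1: [0, 2, 0, 2, 0, 0]
R3 ← R3 − (1/2)·R2: [0, 0, 0, 0, 0, 0]
R4 ← R4 + R2: [0, 0, 0, 0, 0, 0]
Echelon form has 2 nonzero rows, so rank(P) = 2.

2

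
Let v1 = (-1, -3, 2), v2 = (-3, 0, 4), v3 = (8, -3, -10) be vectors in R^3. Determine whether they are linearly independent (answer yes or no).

no

Form the matrix with these vectors as rows and row reduce.
R2 ← R2 − (3)·R1: [0, 9, -2]
R3 ← R3 + (8)·R1: [0, -27, 6]
R3 ← R3 + (3)·R2: [0, 0, 0]
2 nonzero rows, so the 3 vectors span a space of dimension 2.
Since 2 < 3, the vectors are linearly dependent.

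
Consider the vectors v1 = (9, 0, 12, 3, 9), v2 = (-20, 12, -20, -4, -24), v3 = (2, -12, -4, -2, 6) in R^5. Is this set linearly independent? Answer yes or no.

no

Form the matrix with these vectors as rows and row reduce.
R2 ← R2 + (20/9)·R1: [0, 12, 20/3, 8/3, -4]
R3 ← R3 − (2/9)·R1: [0, -12, -20/3, -8/3, 4]
R3 ← R3 + R2: [0, 0, 0, 0, 0]
2 nonzero rows, so the 3 vectors span a space of dimension 2.
Since 2 < 3, the vectors are linearly dependent.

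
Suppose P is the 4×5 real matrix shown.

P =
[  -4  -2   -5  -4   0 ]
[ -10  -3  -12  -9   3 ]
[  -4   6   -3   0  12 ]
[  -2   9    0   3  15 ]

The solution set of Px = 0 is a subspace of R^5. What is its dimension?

3

Row reduce to echelon form.
R2 ← R2 − (5/2)·R1: [0, 2, 1/2, 1, 3]
R3 ← R3 − R1: [0, 8, 2, 4, 12]
R4 ← R4 − (1/2)·R1: [0, 10, 5/2, 5, 15]
R3 ← R3 − (4)·R2: [0, 0, 0, 0, 0]
R4 ← R4 − (5)·R2: [0, 0, 0, 0, 0]
2 nonzero rows, so rank(P) = 2.
P has 5 columns; by rank–nullity, nullity = 5 − 2 = 3.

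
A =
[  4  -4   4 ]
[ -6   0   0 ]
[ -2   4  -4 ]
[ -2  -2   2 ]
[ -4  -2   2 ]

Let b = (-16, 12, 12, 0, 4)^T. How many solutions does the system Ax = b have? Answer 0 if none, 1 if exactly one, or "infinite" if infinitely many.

infinite

Row reduce the augmented matrix [A | b].
R2 ← R2 + (3/2)·R1: [0, -6, 6, -12]
R3 ← R3 + (1/2)·R1: [0, 2, -2, 4]
R4 ← R4 + (1/2)·R1: [0, -4, 4, -8]
R5 ← R5 + R1: [0, -6, 6, -12]
R3 ← R3 + (1/3)·R2: [0, 0, 0, 0]
R4 ← R4 − (2/3)·R2: [0, 0, 0, 0]
R5 ← R5 − R2: [0, 0, 0, 0]
The echelon form has 2 nonzero rows, and every pivot lies in the first 3 columns, so rank(A) = rank([A|b]) = 2.
The system is consistent.
rank = 2 < 3 unknowns, so there are infinitely many solutions.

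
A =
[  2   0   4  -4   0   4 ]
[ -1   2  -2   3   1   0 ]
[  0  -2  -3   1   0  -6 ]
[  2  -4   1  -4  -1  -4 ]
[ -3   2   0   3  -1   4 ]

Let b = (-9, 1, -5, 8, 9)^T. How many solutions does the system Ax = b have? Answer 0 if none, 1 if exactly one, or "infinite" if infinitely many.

0

Row reduce the augmented matrix [A | b].
R2 ← R2 + (1/2)·R1: [0, 2, 0, 1, 1, 2, -7/2]
R4 ← R4 − R1: [0, -4, -3, 0, -1, -8, 17]
R5 ← R5 + (3/2)·R1: [0, 2, 6, -3, -1, 10, -9/2]
R3 ← R3 + R2: [0, 0, -3, 2, 1, -4, -17/2]
R4 ← R4 + (2)·R2: [0, 0, -3, 2, 1, -4, 10]
R5 ← R5 − R2: [0, 0, 6, -4, -2, 8, -1]
R4 ← R4 − R3: [0, 0, 0, 0, 0, 0, 37/2]
R5 ← R5 + (2)·R3: [0, 0, 0, 0, 0, 0, -18]
R5 ← R5 + (36/37)·R4: [0, 0, 0, 0, 0, 0, 0]
The echelon form has 4 nonzero rows; the last pivot sits in the augmented column, so rank(A) = 3 but rank([A|b]) = 4.
Since the ranks differ, the system is inconsistent.
It has no solutions.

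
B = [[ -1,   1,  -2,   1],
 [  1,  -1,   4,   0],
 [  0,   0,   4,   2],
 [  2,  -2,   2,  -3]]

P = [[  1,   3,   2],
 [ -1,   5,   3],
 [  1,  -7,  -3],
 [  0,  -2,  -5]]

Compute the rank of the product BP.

2

First compute BP:
[[ -4,  14,   2],
 [  6, -30, -13],
 [  4, -32, -22],
 [  6, -12,   7]]
Now row reduce the product.
R2 ← R2 + (3/2)·R1: [0, -9, -10]
R3 ← R3 + R1: [0, -18, -20]
R4 ← R4 + (3/2)·R1: [0, 9, 10]
R3 ← R3 − (2)·R2: [0, 0, 0]
R4 ← R4 + R2: [0, 0, 0]
2 nonzero rows, so rank(BP) = 2.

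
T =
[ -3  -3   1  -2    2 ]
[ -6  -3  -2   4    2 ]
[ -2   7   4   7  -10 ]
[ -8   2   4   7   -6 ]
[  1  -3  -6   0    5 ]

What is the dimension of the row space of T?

Row reduce to echelon form.
R2 ← R2 − (2)·R1: [0, 3, -4, 8, -2]
R3 ← R3 − (2/3)·R1: [0, 9, 10/3, 25/3, -34/3]
R4 ← R4 − (8/3)·R1: [0, 10, 4/3, 37/3, -34/3]
R5 ← R5 + (1/3)·R1: [0, -4, -17/3, -2/3, 17/3]
R3 ← R3 − (3)·R2: [0, 0, 46/3, -47/3, -16/3]
R4 ← R4 − (10/3)·R2: [0, 0, 44/3, -43/3, -14/3]
R5 ← R5 + (4/3)·R2: [0, 0, -11, 10, 3]
R4 ← R4 − (22/23)·R3: [0, 0, 0, 15/23, 10/23]
R5 ← R5 + (33/46)·R3: [0, 0, 0, -57/46, -19/23]
R5 ← R5 + (19/10)·R4: [0, 0, 0, 0, 0]
Echelon form has 4 nonzero rows, so rank(T) = 4.
The row space has dimension equal to the rank: 4.

4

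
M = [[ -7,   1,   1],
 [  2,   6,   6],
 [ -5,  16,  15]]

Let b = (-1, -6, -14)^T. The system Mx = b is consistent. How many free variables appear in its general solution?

0

Row reduce the augmented matrix [M | b].
R2 ← R2 + (2/7)·R1: [0, 44/7, 44/7, -44/7]
R3 ← R3 − (5/7)·R1: [0, 107/7, 100/7, -93/7]
R3 ← R3 − (107/44)·R2: [0, 0, -1, 2]
The echelon form has 3 nonzero rows, and every pivot lies in the first 3 columns, so rank(M) = rank([M|b]) = 3.
The system is consistent.
Free variables = (unknowns) − (rank) = 3 − 3 = 0.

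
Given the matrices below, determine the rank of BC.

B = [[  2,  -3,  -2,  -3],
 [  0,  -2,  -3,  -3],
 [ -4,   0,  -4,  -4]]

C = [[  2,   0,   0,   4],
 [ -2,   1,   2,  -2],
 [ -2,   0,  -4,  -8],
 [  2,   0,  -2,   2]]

3

First compute BC:
[[  8,  -3,   8,  24],
 [  4,  -2,  14,  22],
 [ -8,   0,  24,   8]]
Now row reduce the product.
R2 ← R2 − (1/2)·R1: [0, -1/2, 10, 10]
R3 ← R3 + R1: [0, -3, 32, 32]
R3 ← R3 − (6)·R2: [0, 0, -28, -28]
3 nonzero rows, so rank(BC) = 3.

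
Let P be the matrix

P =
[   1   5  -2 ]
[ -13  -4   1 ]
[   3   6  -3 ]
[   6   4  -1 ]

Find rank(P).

3

Row reduce to echelon form.
R2 ← R2 + (13)·R1: [0, 61, -25]
R3 ← R3 − (3)·R1: [0, -9, 3]
R4 ← R4 − (6)·R1: [0, -26, 11]
R3 ← R3 + (9/61)·R2: [0, 0, -42/61]
R4 ← R4 + (26/61)·R2: [0, 0, 21/61]
R4 ← R4 + (1/2)·R3: [0, 0, 0]
Echelon form has 3 nonzero rows, so rank(P) = 3.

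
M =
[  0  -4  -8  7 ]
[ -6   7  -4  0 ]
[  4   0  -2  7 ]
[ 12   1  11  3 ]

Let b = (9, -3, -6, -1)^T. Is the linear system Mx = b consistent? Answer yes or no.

Row reduce the augmented matrix [M | b].
Swap R1 ↔ R2
R3 ← R3 + (2/3)·R1: [0, 14/3, -14/3, 7, -8]
R4 ← R4 + (2)·R1: [0, 15, 3, 3, -7]
R3 ← R3 + (7/6)·R2: [0, 0, -14, 91/6, 5/2]
R4 ← R4 + (15/4)·R2: [0, 0, -27, 117/4, 107/4]
R4 ← R4 − (27/14)·R3: [0, 0, 0, 0, 307/14]
The echelon form has 4 nonzero rows; the last pivot sits in the augmented column, so rank(M) = 3 but rank([M|b]) = 4.
Since the ranks differ, the system is inconsistent.

no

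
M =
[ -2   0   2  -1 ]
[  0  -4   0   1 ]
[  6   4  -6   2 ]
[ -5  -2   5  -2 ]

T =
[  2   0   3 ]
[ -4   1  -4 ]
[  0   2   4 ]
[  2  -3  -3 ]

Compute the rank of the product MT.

2

First compute MT:
[[ -6,   7,   5],
 [ 18,  -7,  13],
 [  0, -14, -28],
 [ -6,  14,  19]]
Now row reduce the product.
R2 ← R2 + (3)·R1: [0, 14, 28]
R4 ← R4 − R1: [0, 7, 14]
R3 ← R3 + R2: [0, 0, 0]
R4 ← R4 − (1/2)·R2: [0, 0, 0]
2 nonzero rows, so rank(MT) = 2.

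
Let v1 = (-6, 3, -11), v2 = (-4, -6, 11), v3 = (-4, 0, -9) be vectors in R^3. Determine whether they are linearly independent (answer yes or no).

Form the matrix with these vectors as rows and row reduce.
R2 ← R2 − (2/3)·R1: [0, -8, 55/3]
R3 ← R3 − (2/3)·R1: [0, -2, -5/3]
R3 ← R3 − (1/4)·R2: [0, 0, -25/4]
3 nonzero rows, so the 3 vectors span a space of dimension 3.
Since 3 = 3, the vectors are linearly independent.

yes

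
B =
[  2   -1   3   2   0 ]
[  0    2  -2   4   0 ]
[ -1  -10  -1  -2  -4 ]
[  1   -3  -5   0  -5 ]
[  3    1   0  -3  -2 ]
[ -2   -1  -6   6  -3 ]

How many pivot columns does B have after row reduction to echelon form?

Row reduce to echelon form.
R3 ← R3 + (1/2)·R1: [0, -21/2, 1/2, -1, -4]
R4 ← R4 − (1/2)·R1: [0, -5/2, -13/2, -1, -5]
R5 ← R5 − (3/2)·R1: [0, 5/2, -9/2, -6, -2]
R6 ← R6 + R1: [0, -2, -3, 8, -3]
R3 ← R3 + (21/4)·R2: [0, 0, -10, 20, -4]
R4 ← R4 + (5/4)·R2: [0, 0, -9, 4, -5]
R5 ← R5 − (5/4)·R2: [0, 0, -2, -11, -2]
R6 ← R6 + R2: [0, 0, -5, 12, -3]
R4 ← R4 − (9/10)·R3: [0, 0, 0, -14, -7/5]
R5 ← R5 − (1/5)·R3: [0, 0, 0, -15, -6/5]
R6 ← R6 − (1/2)·R3: [0, 0, 0, 2, -1]
R5 ← R5 − (15/14)·R4: [0, 0, 0, 0, 3/10]
R6 ← R6 + (1/7)·R4: [0, 0, 0, 0, -6/5]
R6 ← R6 + (4)·R5: [0, 0, 0, 0, 0]
Echelon form has 5 nonzero rows, so rank(B) = 5.
Each nonzero row contributes one pivot column: 5 pivot columns.

5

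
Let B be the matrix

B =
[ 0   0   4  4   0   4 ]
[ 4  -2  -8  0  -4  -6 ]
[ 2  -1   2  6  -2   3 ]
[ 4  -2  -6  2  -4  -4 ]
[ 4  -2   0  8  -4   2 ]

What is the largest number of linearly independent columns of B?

Row reduce to echelon form.
Swap R1 ↔ R2
R3 ← R3 − (1/2)·R1: [0, 0, 6, 6, 0, 6]
R4 ← R4 − R1: [0, 0, 2, 2, 0, 2]
R5 ← R5 − R1: [0, 0, 8, 8, 0, 8]
R3 ← R3 − (3/2)·R2: [0, 0, 0, 0, 0, 0]
R4 ← R4 − (1/2)·R2: [0, 0, 0, 0, 0, 0]
R5 ← R5 − (2)·R2: [0, 0, 0, 0, 0, 0]
Echelon form has 2 nonzero rows, so rank(B) = 2.
The rank gives the maximum number of linearly independent columns: 2.

2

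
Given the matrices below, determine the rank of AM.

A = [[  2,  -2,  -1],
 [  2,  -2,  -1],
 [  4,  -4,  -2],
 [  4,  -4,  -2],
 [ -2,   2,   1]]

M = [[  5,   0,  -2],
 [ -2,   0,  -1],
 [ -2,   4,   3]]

First compute AM:
[[ 16,  -4,  -5],
 [ 16,  -4,  -5],
 [ 32,  -8, -10],
 [ 32,  -8, -10],
 [-16,   4,   5]]
Now row reduce the product.
R2 ← R2 − R1: [0, 0, 0]
R3 ← R3 − (2)·R1: [0, 0, 0]
R4 ← R4 − (2)·R1: [0, 0, 0]
R5 ← R5 + R1: [0, 0, 0]
1 nonzero row, so rank(AM) = 1.

1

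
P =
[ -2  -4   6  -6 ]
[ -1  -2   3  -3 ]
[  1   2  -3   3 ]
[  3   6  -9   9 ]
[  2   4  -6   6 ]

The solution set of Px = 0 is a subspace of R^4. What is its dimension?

Row reduce to echelon form.
R2 ← R2 − (1/2)·R1: [0, 0, 0, 0]
R3 ← R3 + (1/2)·R1: [0, 0, 0, 0]
R4 ← R4 + (3/2)·R1: [0, 0, 0, 0]
R5 ← R5 + R1: [0, 0, 0, 0]
1 nonzero row, so rank(P) = 1.
P has 4 columns; by rank–nullity, nullity = 4 − 1 = 3.

3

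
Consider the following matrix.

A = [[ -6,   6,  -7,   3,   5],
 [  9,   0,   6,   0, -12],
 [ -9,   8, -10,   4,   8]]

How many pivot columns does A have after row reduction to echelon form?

Row reduce to echelon form.
R2 ← R2 + (3/2)·R1: [0, 9, -9/2, 9/2, -9/2]
R3 ← R3 − (3/2)·R1: [0, -1, 1/2, -1/2, 1/2]
R3 ← R3 + (1/9)·R2: [0, 0, 0, 0, 0]
Echelon form has 2 nonzero rows, so rank(A) = 2.
Each nonzero row contributes one pivot column: 2 pivot columns.

2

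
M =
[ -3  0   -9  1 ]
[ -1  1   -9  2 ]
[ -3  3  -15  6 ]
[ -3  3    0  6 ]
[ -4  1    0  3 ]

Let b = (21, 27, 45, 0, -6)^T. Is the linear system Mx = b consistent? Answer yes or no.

yes

Row reduce the augmented matrix [M | b].
R2 ← R2 − (1/3)·R1: [0, 1, -6, 5/3, 20]
R3 ← R3 − R1: [0, 3, -6, 5, 24]
R4 ← R4 − R1: [0, 3, 9, 5, -21]
R5 ← R5 − (4/3)·R1: [0, 1, 12, 5/3, -34]
R3 ← R3 − (3)·R2: [0, 0, 12, 0, -36]
R4 ← R4 − (3)·R2: [0, 0, 27, 0, -81]
R5 ← R5 − R2: [0, 0, 18, 0, -54]
R4 ← R4 − (9/4)·R3: [0, 0, 0, 0, 0]
R5 ← R5 − (3/2)·R3: [0, 0, 0, 0, 0]
The echelon form has 3 nonzero rows, and every pivot lies in the first 4 columns, so rank(M) = rank([M|b]) = 3.
The system is consistent.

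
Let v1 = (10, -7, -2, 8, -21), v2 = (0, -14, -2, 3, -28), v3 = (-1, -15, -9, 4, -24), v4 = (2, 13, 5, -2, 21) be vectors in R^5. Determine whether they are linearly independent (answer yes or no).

Form the matrix with these vectors as rows and row reduce.
R3 ← R3 + (1/10)·R1: [0, -157/10, -46/5, 24/5, -261/10]
R4 ← R4 − (1/5)·R1: [0, 72/5, 27/5, -18/5, 126/5]
R3 ← R3 − (157/140)·R2: [0, 0, -487/70, 201/140, 53/10]
R4 ← R4 + (36/35)·R2: [0, 0, 117/35, -18/35, -18/5]
R4 ← R4 + (234/487)·R3: [0, 0, 0, 171/974, -513/487]
4 nonzero rows, so the 4 vectors span a space of dimension 4.
Since 4 = 4, the vectors are linearly independent.

yes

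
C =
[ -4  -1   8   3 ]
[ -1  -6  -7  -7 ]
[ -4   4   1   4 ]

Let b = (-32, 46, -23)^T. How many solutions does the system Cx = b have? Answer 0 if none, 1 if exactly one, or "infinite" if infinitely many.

infinite

Row reduce the augmented matrix [C | b].
R2 ← R2 − (1/4)·R1: [0, -23/4, -9, -31/4, 54]
R3 ← R3 − R1: [0, 5, -7, 1, 9]
R3 ← R3 + (20/23)·R2: [0, 0, -341/23, -132/23, 1287/23]
The echelon form has 3 nonzero rows, and every pivot lies in the first 4 columns, so rank(C) = rank([C|b]) = 3.
The system is consistent.
rank = 3 < 4 unknowns, so there are infinitely many solutions.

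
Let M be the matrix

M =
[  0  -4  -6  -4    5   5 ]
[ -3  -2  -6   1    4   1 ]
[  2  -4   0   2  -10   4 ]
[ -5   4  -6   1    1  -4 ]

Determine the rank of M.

4

Row reduce to echelon form.
Swap R1 ↔ R2
R3 ← R3 + (2/3)·R1: [0, -16/3, -4, 8/3, -22/3, 14/3]
R4 ← R4 − (5/3)·R1: [0, 22/3, 4, -2/3, -17/3, -17/3]
R3 ← R3 − (4/3)·R2: [0, 0, 4, 8, -14, -2]
R4 ← R4 + (11/6)·R2: [0, 0, -7, -8, 7/2, 7/2]
R4 ← R4 + (7/4)·R3: [0, 0, 0, 6, -21, 0]
Echelon form has 4 nonzero rows, so rank(M) = 4.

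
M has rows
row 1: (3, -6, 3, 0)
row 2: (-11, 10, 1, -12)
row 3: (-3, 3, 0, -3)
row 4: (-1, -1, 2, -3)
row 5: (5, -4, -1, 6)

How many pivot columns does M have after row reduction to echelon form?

2

Row reduce to echelon form.
R2 ← R2 + (11/3)·R1: [0, -12, 12, -12]
R3 ← R3 + R1: [0, -3, 3, -3]
R4 ← R4 + (1/3)·R1: [0, -3, 3, -3]
R5 ← R5 − (5/3)·R1: [0, 6, -6, 6]
R3 ← R3 − (1/4)·R2: [0, 0, 0, 0]
R4 ← R4 − (1/4)·R2: [0, 0, 0, 0]
R5 ← R5 + (1/2)·R2: [0, 0, 0, 0]
Echelon form has 2 nonzero rows, so rank(M) = 2.
Each nonzero row contributes one pivot column: 2 pivot columns.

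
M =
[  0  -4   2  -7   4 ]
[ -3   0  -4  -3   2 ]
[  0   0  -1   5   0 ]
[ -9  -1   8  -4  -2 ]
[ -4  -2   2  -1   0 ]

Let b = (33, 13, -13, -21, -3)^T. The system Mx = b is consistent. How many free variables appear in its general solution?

0

Row reduce the augmented matrix [M | b].
Swap R1 ↔ R2
R4 ← R4 − (3)·R1: [0, -1, 20, 5, -8, -60]
R5 ← R5 − (4/3)·R1: [0, -2, 22/3, 3, -8/3, -61/3]
R4 ← R4 − (1/4)·R2: [0, 0, 39/2, 27/4, -9, -273/4]
R5 ← R5 − (1/2)·R2: [0, 0, 19/3, 13/2, -14/3, -221/6]
R4 ← R4 + (39/2)·R3: [0, 0, 0, 417/4, -9, -1287/4]
R5 ← R5 + (19/3)·R3: [0, 0, 0, 229/6, -14/3, -715/6]
R5 ← R5 − (458/1251)·R4: [0, 0, 0, 0, -572/417, -572/417]
The echelon form has 5 nonzero rows, and every pivot lies in the first 5 columns, so rank(M) = rank([M|b]) = 5.
The system is consistent.
Free variables = (unknowns) − (rank) = 5 − 5 = 0.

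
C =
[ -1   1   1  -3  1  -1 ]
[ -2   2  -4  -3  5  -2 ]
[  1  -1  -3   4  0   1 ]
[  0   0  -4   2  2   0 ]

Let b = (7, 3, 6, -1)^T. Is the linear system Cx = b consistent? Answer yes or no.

no

Row reduce the augmented matrix [C | b].
R2 ← R2 − (2)·R1: [0, 0, -6, 3, 3, 0, -11]
R3 ← R3 + R1: [0, 0, -2, 1, 1, 0, 13]
R3 ← R3 − (1/3)·R2: [0, 0, 0, 0, 0, 0, 50/3]
R4 ← R4 − (2/3)·R2: [0, 0, 0, 0, 0, 0, 19/3]
R4 ← R4 − (19/50)·R3: [0, 0, 0, 0, 0, 0, 0]
The echelon form has 3 nonzero rows; the last pivot sits in the augmented column, so rank(C) = 2 but rank([C|b]) = 3.
Since the ranks differ, the system is inconsistent.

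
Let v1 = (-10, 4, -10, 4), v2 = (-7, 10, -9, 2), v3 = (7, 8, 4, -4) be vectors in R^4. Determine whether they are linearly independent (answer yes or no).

Form the matrix with these vectors as rows and row reduce.
R2 ← R2 − (7/10)·R1: [0, 36/5, -2, -4/5]
R3 ← R3 + (7/10)·R1: [0, 54/5, -3, -6/5]
R3 ← R3 − (3/2)·R2: [0, 0, 0, 0]
2 nonzero rows, so the 3 vectors span a space of dimension 2.
Since 2 < 3, the vectors are linearly dependent.

no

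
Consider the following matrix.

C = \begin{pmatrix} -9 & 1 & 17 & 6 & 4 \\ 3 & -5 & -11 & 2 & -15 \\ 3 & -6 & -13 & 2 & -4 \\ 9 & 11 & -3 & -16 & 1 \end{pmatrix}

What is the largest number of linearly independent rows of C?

Row reduce to echelon form.
R2 ← R2 + (1/3)·R1: [0, -14/3, -16/3, 4, -41/3]
R3 ← R3 + (1/3)·R1: [0, -17/3, -22/3, 4, -8/3]
R4 ← R4 + R1: [0, 12, 14, -10, 5]
R3 ← R3 − (17/14)·R2: [0, 0, -6/7, -6/7, 195/14]
R4 ← R4 + (18/7)·R2: [0, 0, 2/7, 2/7, -211/7]
R4 ← R4 + (1/3)·R3: [0, 0, 0, 0, -51/2]
Echelon form has 4 nonzero rows, so rank(C) = 4.
The rank gives the maximum number of linearly independent rows: 4.

4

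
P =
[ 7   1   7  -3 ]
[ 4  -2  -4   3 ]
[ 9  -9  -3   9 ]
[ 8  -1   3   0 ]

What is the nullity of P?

Row reduce to echelon form.
R2 ← R2 − (4/7)·R1: [0, -18/7, -8, 33/7]
R3 ← R3 − (9/7)·R1: [0, -72/7, -12, 90/7]
R4 ← R4 − (8/7)·R1: [0, -15/7, -5, 24/7]
R3 ← R3 − (4)·R2: [0, 0, 20, -6]
R4 ← R4 − (5/6)·R2: [0, 0, 5/3, -1/2]
R4 ← R4 − (1/12)·R3: [0, 0, 0, 0]
3 nonzero rows, so rank(P) = 3.
P has 4 columns; by rank–nullity, nullity = 4 − 3 = 1.

1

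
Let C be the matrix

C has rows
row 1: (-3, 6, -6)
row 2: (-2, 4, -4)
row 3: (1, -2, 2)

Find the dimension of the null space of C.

2

Row reduce to echelon form.
R2 ← R2 − (2/3)·R1: [0, 0, 0]
R3 ← R3 + (1/3)·R1: [0, 0, 0]
1 nonzero row, so rank(C) = 1.
C has 3 columns; by rank–nullity, nullity = 3 − 1 = 2.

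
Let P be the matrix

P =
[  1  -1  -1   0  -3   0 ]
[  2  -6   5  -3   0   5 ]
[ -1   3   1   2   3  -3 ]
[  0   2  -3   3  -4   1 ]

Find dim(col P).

Row reduce to echelon form.
R2 ← R2 − (2)·R1: [0, -4, 7, -3, 6, 5]
R3 ← R3 + R1: [0, 2, 0, 2, 0, -3]
R3 ← R3 + (1/2)·R2: [0, 0, 7/2, 1/2, 3, -1/2]
R4 ← R4 + (1/2)·R2: [0, 0, 1/2, 3/2, -1, 7/2]
R4 ← R4 − (1/7)·R3: [0, 0, 0, 10/7, -10/7, 25/7]
Echelon form has 4 nonzero rows, so rank(P) = 4.
The column space has dimension equal to the rank: 4.

4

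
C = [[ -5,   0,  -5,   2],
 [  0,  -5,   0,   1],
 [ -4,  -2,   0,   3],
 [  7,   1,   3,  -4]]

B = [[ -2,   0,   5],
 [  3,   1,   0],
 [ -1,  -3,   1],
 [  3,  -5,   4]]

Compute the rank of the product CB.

3

First compute CB:
[[ 21,   5, -22],
 [-12, -10,   4],
 [ 11, -17,  -8],
 [-26,  12,  22]]
Now row reduce the product.
R2 ← R2 + (4/7)·R1: [0, -50/7, -60/7]
R3 ← R3 − (11/21)·R1: [0, -412/21, 74/21]
R4 ← R4 + (26/21)·R1: [0, 382/21, -110/21]
R3 ← R3 − (206/75)·R2: [0, 0, 406/15]
R4 ← R4 + (191/75)·R2: [0, 0, -406/15]
R4 ← R4 + R3: [0, 0, 0]
3 nonzero rows, so rank(CB) = 3.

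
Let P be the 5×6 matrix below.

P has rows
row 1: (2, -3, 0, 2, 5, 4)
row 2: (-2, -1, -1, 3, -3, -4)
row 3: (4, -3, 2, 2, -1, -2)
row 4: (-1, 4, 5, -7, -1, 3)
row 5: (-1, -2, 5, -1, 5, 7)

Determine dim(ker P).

2

Row reduce to echelon form.
R2 ← R2 + R1: [0, -4, -1, 5, 2, 0]
R3 ← R3 − (2)·R1: [0, 3, 2, -2, -11, -10]
R4 ← R4 + (1/2)·R1: [0, 5/2, 5, -6, 3/2, 5]
R5 ← R5 + (1/2)·R1: [0, -7/2, 5, 0, 15/2, 9]
R3 ← R3 + (3/4)·R2: [0, 0, 5/4, 7/4, -19/2, -10]
R4 ← R4 + (5/8)·R2: [0, 0, 35/8, -23/8, 11/4, 5]
R5 ← R5 − (7/8)·R2: [0, 0, 47/8, -35/8, 23/4, 9]
R4 ← R4 − (7/2)·R3: [0, 0, 0, -9, 36, 40]
R5 ← R5 − (47/10)·R3: [0, 0, 0, -63/5, 252/5, 56]
R5 ← R5 − (7/5)·R4: [0, 0, 0, 0, 0, 0]
4 nonzero rows, so rank(P) = 4.
P has 6 columns; by rank–nullity, nullity = 6 − 4 = 2.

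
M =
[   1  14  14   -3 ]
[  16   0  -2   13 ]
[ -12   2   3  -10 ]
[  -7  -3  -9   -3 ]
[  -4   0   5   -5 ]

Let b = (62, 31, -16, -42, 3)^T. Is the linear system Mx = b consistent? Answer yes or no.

yes

Row reduce the augmented matrix [M | b].
R2 ← R2 − (16)·R1: [0, -224, -226, 61, -961]
R3 ← R3 + (12)·R1: [0, 170, 171, -46, 728]
R4 ← R4 + (7)·R1: [0, 95, 89, -24, 392]
R5 ← R5 + (4)·R1: [0, 56, 61, -17, 251]
R3 ← R3 + (85/112)·R2: [0, 0, -29/56, 33/112, -149/112]
R4 ← R4 + (95/224)·R2: [0, 0, -767/112, 419/224, -3487/224]
R5 ← R5 + (1/4)·R2: [0, 0, 9/2, -7/4, 43/4]
R4 ← R4 − (767/58)·R3: [0, 0, 0, -235/116, 235/116]
R5 ← R5 + (252/29)·R3: [0, 0, 0, 47/58, -47/58]
R5 ← R5 + (2/5)·R4: [0, 0, 0, 0, 0]
The echelon form has 4 nonzero rows, and every pivot lies in the first 4 columns, so rank(M) = rank([M|b]) = 4.
The system is consistent.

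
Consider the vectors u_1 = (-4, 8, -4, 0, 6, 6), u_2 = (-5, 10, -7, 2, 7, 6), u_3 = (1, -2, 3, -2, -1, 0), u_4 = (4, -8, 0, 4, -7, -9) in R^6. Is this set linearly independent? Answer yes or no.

Form the matrix with these vectors as rows and row reduce.
R2 ← R2 − (5/4)·R1: [0, 0, -2, 2, -1/2, -3/2]
R3 ← R3 + (1/4)·R1: [0, 0, 2, -2, 1/2, 3/2]
R4 ← R4 + R1: [0, 0, -4, 4, -1, -3]
R3 ← R3 + R2: [0, 0, 0, 0, 0, 0]
R4 ← R4 − (2)·R2: [0, 0, 0, 0, 0, 0]
2 nonzero rows, so the 4 vectors span a space of dimension 2.
Since 2 < 4, the vectors are linearly dependent.

no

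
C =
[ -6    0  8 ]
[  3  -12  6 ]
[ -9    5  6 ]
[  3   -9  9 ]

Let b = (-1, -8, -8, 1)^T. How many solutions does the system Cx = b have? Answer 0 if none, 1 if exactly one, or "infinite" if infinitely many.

Row reduce the augmented matrix [C | b].
R2 ← R2 + (1/2)·R1: [0, -12, 10, -17/2]
R3 ← R3 − (3/2)·R1: [0, 5, -6, -13/2]
R4 ← R4 + (1/2)·R1: [0, -9, 13, 1/2]
R3 ← R3 + (5/12)·R2: [0, 0, -11/6, -241/24]
R4 ← R4 − (3/4)·R2: [0, 0, 11/2, 55/8]
R4 ← R4 + (3)·R3: [0, 0, 0, -93/4]
The echelon form has 4 nonzero rows; the last pivot sits in the augmented column, so rank(C) = 3 but rank([C|b]) = 4.
Since the ranks differ, the system is inconsistent.
It has no solutions.

0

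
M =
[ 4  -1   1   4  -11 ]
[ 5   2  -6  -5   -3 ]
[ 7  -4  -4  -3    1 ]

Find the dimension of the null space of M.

2

Row reduce to echelon form.
R2 ← R2 − (5/4)·R1: [0, 13/4, -29/4, -10, 43/4]
R3 ← R3 − (7/4)·R1: [0, -9/4, -23/4, -10, 81/4]
R3 ← R3 + (9/13)·R2: [0, 0, -140/13, -220/13, 360/13]
3 nonzero rows, so rank(M) = 3.
M has 5 columns; by rank–nullity, nullity = 5 − 3 = 2.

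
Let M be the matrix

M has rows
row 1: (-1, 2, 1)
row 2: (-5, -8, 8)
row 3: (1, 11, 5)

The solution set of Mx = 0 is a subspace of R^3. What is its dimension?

Row reduce to echelon form.
R2 ← R2 − (5)·R1: [0, -18, 3]
R3 ← R3 + R1: [0, 13, 6]
R3 ← R3 + (13/18)·R2: [0, 0, 49/6]
3 nonzero rows, so rank(M) = 3.
M has 3 columns; by rank–nullity, nullity = 3 − 3 = 0.

0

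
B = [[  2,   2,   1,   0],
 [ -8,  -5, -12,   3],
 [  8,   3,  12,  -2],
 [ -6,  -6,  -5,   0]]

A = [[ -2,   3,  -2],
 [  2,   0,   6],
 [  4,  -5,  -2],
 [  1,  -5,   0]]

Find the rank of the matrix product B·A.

First compute BA:
[[  4,   1,   6],
 [-39,  21,  10],
 [ 36, -26, -22],
 [-20,   7, -14]]
Now row reduce the product.
R2 ← R2 + (39/4)·R1: [0, 123/4, 137/2]
R3 ← R3 − (9)·R1: [0, -35, -76]
R4 ← R4 + (5)·R1: [0, 12, 16]
R3 ← R3 + (140/123)·R2: [0, 0, 242/123]
R4 ← R4 − (16/41)·R2: [0, 0, -440/41]
R4 ← R4 + (60/11)·R3: [0, 0, 0]
3 nonzero rows, so rank(BA) = 3.

3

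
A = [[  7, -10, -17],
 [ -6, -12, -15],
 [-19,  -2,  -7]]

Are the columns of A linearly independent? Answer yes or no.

yes

Row reduce A to echelon form.
R2 ← R2 + (6/7)·R1: [0, -144/7, -207/7]
R3 ← R3 + (19/7)·R1: [0, -204/7, -372/7]
R3 ← R3 − (17/12)·R2: [0, 0, -45/4]
3 pivots among 3 columns.
Every column is a pivot column, so the columns are linearly independent.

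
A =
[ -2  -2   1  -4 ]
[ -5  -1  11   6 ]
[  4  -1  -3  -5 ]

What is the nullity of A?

Row reduce to echelon form.
R2 ← R2 − (5/2)·R1: [0, 4, 17/2, 16]
R3 ← R3 + (2)·R1: [0, -5, -1, -13]
R3 ← R3 + (5/4)·R2: [0, 0, 77/8, 7]
3 nonzero rows, so rank(A) = 3.
A has 4 columns; by rank–nullity, nullity = 4 − 3 = 1.

1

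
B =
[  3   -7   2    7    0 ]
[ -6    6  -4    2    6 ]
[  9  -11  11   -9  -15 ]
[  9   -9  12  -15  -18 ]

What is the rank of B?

Row reduce to echelon form.
R2 ← R2 + (2)·R1: [0, -8, 0, 16, 6]
R3 ← R3 − (3)·R1: [0, 10, 5, -30, -15]
R4 ← R4 − (3)·R1: [0, 12, 6, -36, -18]
R3 ← R3 + (5/4)·R2: [0, 0, 5, -10, -15/2]
R4 ← R4 + (3/2)·R2: [0, 0, 6, -12, -9]
R4 ← R4 − (6/5)·R3: [0, 0, 0, 0, 0]
Echelon form has 3 nonzero rows, so rank(B) = 3.

3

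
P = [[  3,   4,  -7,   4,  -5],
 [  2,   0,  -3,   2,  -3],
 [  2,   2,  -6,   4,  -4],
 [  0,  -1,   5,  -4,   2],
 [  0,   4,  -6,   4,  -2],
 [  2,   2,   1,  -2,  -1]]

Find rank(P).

3

Row reduce to echelon form.
R2 ← R2 − (2/3)·R1: [0, -8/3, 5/3, -2/3, 1/3]
R3 ← R3 − (2/3)·R1: [0, -2/3, -4/3, 4/3, -2/3]
R6 ← R6 − (2/3)·R1: [0, -2/3, 17/3, -14/3, 7/3]
R3 ← R3 − (1/4)·R2: [0, 0, -7/4, 3/2, -3/4]
R4 ← R4 − (3/8)·R2: [0, 0, 35/8, -15/4, 15/8]
R5 ← R5 + (3/2)·R2: [0, 0, -7/2, 3, -3/2]
R6 ← R6 − (1/4)·R2: [0, 0, 21/4, -9/2, 9/4]
R4 ← R4 + (5/2)·R3: [0, 0, 0, 0, 0]
R5 ← R5 − (2)·R3: [0, 0, 0, 0, 0]
R6 ← R6 + (3)·R3: [0, 0, 0, 0, 0]
Echelon form has 3 nonzero rows, so rank(P) = 3.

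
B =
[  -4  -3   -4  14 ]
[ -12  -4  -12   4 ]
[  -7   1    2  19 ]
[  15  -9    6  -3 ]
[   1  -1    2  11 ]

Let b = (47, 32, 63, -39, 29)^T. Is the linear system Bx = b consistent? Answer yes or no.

Row reduce the augmented matrix [B | b].
R2 ← R2 − (3)·R1: [0, 5, 0, -38, -109]
R3 ← R3 − (7/4)·R1: [0, 25/4, 9, -11/2, -77/4]
R4 ← R4 + (15/4)·R1: [0, -81/4, -9, 99/2, 549/4]
R5 ← R5 + (1/4)·R1: [0, -7/4, 1, 29/2, 163/4]
R3 ← R3 − (5/4)·R2: [0, 0, 9, 42, 117]
R4 ← R4 + (81/20)·R2: [0, 0, -9, -522/5, -1521/5]
R5 ← R5 + (7/20)·R2: [0, 0, 1, 6/5, 13/5]
R4 ← R4 + R3: [0, 0, 0, -312/5, -936/5]
R5 ← R5 − (1/9)·R3: [0, 0, 0, -52/15, -52/5]
R5 ← R5 − (1/18)·R4: [0, 0, 0, 0, 0]
The echelon form has 4 nonzero rows, and every pivot lies in the first 4 columns, so rank(B) = rank([B|b]) = 4.
The system is consistent.

yes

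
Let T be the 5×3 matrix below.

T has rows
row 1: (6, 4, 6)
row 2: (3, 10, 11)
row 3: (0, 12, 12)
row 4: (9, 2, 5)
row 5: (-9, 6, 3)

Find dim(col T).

Row reduce to echelon form.
R2 ← R2 − (1/2)·R1: [0, 8, 8]
R4 ← R4 − (3/2)·R1: [0, -4, -4]
R5 ← R5 + (3/2)·R1: [0, 12, 12]
R3 ← R3 − (3/2)·R2: [0, 0, 0]
R4 ← R4 + (1/2)·R2: [0, 0, 0]
R5 ← R5 − (3/2)·R2: [0, 0, 0]
Echelon form has 2 nonzero rows, so rank(T) = 2.
The column space has dimension equal to the rank: 2.

2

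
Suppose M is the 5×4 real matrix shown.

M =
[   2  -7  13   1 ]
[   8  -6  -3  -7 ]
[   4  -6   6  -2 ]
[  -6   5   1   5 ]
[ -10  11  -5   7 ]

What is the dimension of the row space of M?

Row reduce to echelon form.
R2 ← R2 − (4)·R1: [0, 22, -55, -11]
R3 ← R3 − (2)·R1: [0, 8, -20, -4]
R4 ← R4 + (3)·R1: [0, -16, 40, 8]
R5 ← R5 + (5)·R1: [0, -24, 60, 12]
R3 ← R3 − (4/11)·R2: [0, 0, 0, 0]
R4 ← R4 + (8/11)·R2: [0, 0, 0, 0]
R5 ← R5 + (12/11)·R2: [0, 0, 0, 0]
Echelon form has 2 nonzero rows, so rank(M) = 2.
The row space has dimension equal to the rank: 2.

2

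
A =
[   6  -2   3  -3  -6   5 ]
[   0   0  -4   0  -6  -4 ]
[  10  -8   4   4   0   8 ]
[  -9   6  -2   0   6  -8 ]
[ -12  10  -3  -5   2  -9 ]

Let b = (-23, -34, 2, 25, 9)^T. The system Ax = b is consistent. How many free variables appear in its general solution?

Row reduce the augmented matrix [A | b].
R3 ← R3 − (5/3)·R1: [0, -14/3, -1, 9, 10, -1/3, 121/3]
R4 ← R4 + (3/2)·R1: [0, 3, 5/2, -9/2, -3, -1/2, -19/2]
R5 ← R5 + (2)·R1: [0, 6, 3, -11, -10, 1, -37]
Swap R2 ↔ R3
R4 ← R4 + (9/14)·R2: [0, 0, 13/7, 9/7, 24/7, -5/7, 115/7]
R5 ← R5 + (9/7)·R2: [0, 0, 12/7, 4/7, 20/7, 4/7, 104/7]
R4 ← R4 + (13/28)·R3: [0, 0, 0, 9/7, 9/14, -18/7, 9/14]
R5 ← R5 + (3/7)·R3: [0, 0, 0, 4/7, 2/7, -8/7, 2/7]
R5 ← R5 − (4/9)·R4: [0, 0, 0, 0, 0, 0, 0]
The echelon form has 4 nonzero rows, and every pivot lies in the first 6 columns, so rank(A) = rank([A|b]) = 4.
The system is consistent.
Free variables = (unknowns) − (rank) = 6 − 4 = 2.

2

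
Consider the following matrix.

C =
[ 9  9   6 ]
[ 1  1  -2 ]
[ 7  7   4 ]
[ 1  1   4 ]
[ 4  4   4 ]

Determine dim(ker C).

Row reduce to echelon form.
R2 ← R2 − (1/9)·R1: [0, 0, -8/3]
R3 ← R3 − (7/9)·R1: [0, 0, -2/3]
R4 ← R4 − (1/9)·R1: [0, 0, 10/3]
R5 ← R5 − (4/9)·R1: [0, 0, 4/3]
R3 ← R3 − (1/4)·R2: [0, 0, 0]
R4 ← R4 + (5/4)·R2: [0, 0, 0]
R5 ← R5 + (1/2)·R2: [0, 0, 0]
2 nonzero rows, so rank(C) = 2.
C has 3 columns; by rank–nullity, nullity = 3 − 2 = 1.

1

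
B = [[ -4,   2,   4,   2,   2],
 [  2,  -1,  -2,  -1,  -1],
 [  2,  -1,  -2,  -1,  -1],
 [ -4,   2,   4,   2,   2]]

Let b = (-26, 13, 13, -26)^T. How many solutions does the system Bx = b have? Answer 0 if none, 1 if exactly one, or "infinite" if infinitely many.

infinite

Row reduce the augmented matrix [B | b].
R2 ← R2 + (1/2)·R1: [0, 0, 0, 0, 0, 0]
R3 ← R3 + (1/2)·R1: [0, 0, 0, 0, 0, 0]
R4 ← R4 − R1: [0, 0, 0, 0, 0, 0]
The echelon form has 1 nonzero rows, and every pivot lies in the first 5 columns, so rank(B) = rank([B|b]) = 1.
The system is consistent.
rank = 1 < 5 unknowns, so there are infinitely many solutions.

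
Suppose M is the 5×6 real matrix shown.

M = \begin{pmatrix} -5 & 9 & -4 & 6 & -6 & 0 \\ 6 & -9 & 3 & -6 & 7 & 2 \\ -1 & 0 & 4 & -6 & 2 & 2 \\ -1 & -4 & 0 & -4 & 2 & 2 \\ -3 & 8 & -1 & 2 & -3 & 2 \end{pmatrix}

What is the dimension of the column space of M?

4

Row reduce to echelon form.
R2 ← R2 + (6/5)·R1: [0, 9/5, -9/5, 6/5, -1/5, 2]
R3 ← R3 − (1/5)·R1: [0, -9/5, 24/5, -36/5, 16/5, 2]
R4 ← R4 − (1/5)·R1: [0, -29/5, 4/5, -26/5, 16/5, 2]
R5 ← R5 − (3/5)·R1: [0, 13/5, 7/5, -8/5, 3/5, 2]
R3 ← R3 + R2: [0, 0, 3, -6, 3, 4]
R4 ← R4 + (29/9)·R2: [0, 0, -5, -4/3, 23/9, 76/9]
R5 ← R5 − (13/9)·R2: [0, 0, 4, -10/3, 8/9, -8/9]
R4 ← R4 + (5/3)·R3: [0, 0, 0, -34/3, 68/9, 136/9]
R5 ← R5 − (4/3)·R3: [0, 0, 0, 14/3, -28/9, -56/9]
R5 ← R5 + (7/17)·R4: [0, 0, 0, 0, 0, 0]
Echelon form has 4 nonzero rows, so rank(M) = 4.
The column space has dimension equal to the rank: 4.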